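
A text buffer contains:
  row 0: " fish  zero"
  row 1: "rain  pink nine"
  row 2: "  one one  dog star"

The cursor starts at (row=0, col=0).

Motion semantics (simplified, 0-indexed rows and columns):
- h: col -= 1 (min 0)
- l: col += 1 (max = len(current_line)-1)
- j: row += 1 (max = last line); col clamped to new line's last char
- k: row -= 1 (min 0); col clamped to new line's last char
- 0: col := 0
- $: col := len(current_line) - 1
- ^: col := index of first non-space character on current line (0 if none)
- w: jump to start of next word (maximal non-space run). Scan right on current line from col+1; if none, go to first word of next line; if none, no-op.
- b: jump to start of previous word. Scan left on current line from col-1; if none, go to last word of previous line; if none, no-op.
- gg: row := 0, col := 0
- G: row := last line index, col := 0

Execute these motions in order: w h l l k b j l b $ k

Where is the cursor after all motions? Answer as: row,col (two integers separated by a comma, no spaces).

After 1 (w): row=0 col=1 char='f'
After 2 (h): row=0 col=0 char='_'
After 3 (l): row=0 col=1 char='f'
After 4 (l): row=0 col=2 char='i'
After 5 (k): row=0 col=2 char='i'
After 6 (b): row=0 col=1 char='f'
After 7 (j): row=1 col=1 char='a'
After 8 (l): row=1 col=2 char='i'
After 9 (b): row=1 col=0 char='r'
After 10 ($): row=1 col=14 char='e'
After 11 (k): row=0 col=10 char='o'

Answer: 0,10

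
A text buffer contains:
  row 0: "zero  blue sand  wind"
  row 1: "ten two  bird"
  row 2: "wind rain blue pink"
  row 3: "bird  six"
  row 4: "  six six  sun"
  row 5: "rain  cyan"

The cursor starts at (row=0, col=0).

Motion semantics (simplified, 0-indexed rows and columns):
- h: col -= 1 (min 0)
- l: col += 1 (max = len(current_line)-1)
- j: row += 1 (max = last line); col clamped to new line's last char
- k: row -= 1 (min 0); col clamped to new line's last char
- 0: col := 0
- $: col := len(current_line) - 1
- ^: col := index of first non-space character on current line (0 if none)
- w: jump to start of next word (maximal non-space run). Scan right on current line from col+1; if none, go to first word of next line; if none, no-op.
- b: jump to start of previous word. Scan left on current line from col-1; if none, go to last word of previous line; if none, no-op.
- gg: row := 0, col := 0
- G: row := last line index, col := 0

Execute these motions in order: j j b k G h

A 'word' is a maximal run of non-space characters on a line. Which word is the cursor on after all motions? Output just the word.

After 1 (j): row=1 col=0 char='t'
After 2 (j): row=2 col=0 char='w'
After 3 (b): row=1 col=9 char='b'
After 4 (k): row=0 col=9 char='e'
After 5 (G): row=5 col=0 char='r'
After 6 (h): row=5 col=0 char='r'

Answer: rain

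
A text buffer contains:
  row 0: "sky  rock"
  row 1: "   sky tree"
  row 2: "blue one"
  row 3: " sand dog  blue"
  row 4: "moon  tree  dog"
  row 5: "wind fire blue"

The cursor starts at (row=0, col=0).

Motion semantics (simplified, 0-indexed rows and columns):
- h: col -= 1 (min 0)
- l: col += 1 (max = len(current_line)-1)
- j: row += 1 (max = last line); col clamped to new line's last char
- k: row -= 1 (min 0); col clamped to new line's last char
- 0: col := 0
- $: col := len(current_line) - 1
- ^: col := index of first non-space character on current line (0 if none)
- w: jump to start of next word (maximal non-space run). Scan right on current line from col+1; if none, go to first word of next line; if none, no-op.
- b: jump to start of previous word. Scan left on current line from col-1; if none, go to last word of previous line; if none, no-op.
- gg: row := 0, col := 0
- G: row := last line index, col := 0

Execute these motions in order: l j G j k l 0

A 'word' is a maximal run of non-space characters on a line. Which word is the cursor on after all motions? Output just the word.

After 1 (l): row=0 col=1 char='k'
After 2 (j): row=1 col=1 char='_'
After 3 (G): row=5 col=0 char='w'
After 4 (j): row=5 col=0 char='w'
After 5 (k): row=4 col=0 char='m'
After 6 (l): row=4 col=1 char='o'
After 7 (0): row=4 col=0 char='m'

Answer: moon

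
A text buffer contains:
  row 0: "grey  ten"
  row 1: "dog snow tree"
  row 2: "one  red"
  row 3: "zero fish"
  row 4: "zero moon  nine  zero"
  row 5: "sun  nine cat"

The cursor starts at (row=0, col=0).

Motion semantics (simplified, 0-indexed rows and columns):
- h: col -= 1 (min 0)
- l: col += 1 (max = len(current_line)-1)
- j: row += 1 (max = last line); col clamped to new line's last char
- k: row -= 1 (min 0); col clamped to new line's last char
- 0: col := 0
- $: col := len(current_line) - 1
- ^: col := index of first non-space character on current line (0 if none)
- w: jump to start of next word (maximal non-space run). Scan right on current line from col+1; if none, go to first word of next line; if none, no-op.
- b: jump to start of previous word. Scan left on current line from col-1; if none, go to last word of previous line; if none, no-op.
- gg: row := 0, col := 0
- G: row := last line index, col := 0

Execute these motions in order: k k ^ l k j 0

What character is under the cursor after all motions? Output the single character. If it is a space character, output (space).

After 1 (k): row=0 col=0 char='g'
After 2 (k): row=0 col=0 char='g'
After 3 (^): row=0 col=0 char='g'
After 4 (l): row=0 col=1 char='r'
After 5 (k): row=0 col=1 char='r'
After 6 (j): row=1 col=1 char='o'
After 7 (0): row=1 col=0 char='d'

Answer: d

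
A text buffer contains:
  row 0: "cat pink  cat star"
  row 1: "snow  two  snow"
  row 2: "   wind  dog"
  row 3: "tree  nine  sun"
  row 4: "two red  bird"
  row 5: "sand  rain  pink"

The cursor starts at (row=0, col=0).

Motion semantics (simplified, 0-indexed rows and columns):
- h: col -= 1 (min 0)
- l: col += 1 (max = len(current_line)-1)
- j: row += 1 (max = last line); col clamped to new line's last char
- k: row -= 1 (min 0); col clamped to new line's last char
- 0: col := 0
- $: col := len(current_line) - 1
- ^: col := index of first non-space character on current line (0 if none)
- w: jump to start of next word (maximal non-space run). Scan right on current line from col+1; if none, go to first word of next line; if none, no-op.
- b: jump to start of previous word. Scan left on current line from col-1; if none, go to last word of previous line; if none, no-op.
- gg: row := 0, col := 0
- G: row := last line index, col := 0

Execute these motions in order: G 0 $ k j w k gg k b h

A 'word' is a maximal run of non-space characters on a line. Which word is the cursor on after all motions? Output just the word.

After 1 (G): row=5 col=0 char='s'
After 2 (0): row=5 col=0 char='s'
After 3 ($): row=5 col=15 char='k'
After 4 (k): row=4 col=12 char='d'
After 5 (j): row=5 col=12 char='p'
After 6 (w): row=5 col=12 char='p'
After 7 (k): row=4 col=12 char='d'
After 8 (gg): row=0 col=0 char='c'
After 9 (k): row=0 col=0 char='c'
After 10 (b): row=0 col=0 char='c'
After 11 (h): row=0 col=0 char='c'

Answer: cat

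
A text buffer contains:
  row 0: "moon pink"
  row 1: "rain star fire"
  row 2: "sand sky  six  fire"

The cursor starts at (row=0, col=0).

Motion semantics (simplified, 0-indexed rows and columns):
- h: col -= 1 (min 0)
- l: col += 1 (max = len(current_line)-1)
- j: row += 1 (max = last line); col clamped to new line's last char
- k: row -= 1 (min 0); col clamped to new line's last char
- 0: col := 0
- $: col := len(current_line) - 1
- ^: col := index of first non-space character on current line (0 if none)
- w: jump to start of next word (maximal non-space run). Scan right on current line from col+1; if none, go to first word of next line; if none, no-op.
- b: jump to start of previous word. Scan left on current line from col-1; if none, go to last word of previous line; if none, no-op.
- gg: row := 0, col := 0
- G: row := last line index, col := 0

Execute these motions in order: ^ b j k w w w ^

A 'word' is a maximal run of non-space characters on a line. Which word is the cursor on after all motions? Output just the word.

Answer: rain

Derivation:
After 1 (^): row=0 col=0 char='m'
After 2 (b): row=0 col=0 char='m'
After 3 (j): row=1 col=0 char='r'
After 4 (k): row=0 col=0 char='m'
After 5 (w): row=0 col=5 char='p'
After 6 (w): row=1 col=0 char='r'
After 7 (w): row=1 col=5 char='s'
After 8 (^): row=1 col=0 char='r'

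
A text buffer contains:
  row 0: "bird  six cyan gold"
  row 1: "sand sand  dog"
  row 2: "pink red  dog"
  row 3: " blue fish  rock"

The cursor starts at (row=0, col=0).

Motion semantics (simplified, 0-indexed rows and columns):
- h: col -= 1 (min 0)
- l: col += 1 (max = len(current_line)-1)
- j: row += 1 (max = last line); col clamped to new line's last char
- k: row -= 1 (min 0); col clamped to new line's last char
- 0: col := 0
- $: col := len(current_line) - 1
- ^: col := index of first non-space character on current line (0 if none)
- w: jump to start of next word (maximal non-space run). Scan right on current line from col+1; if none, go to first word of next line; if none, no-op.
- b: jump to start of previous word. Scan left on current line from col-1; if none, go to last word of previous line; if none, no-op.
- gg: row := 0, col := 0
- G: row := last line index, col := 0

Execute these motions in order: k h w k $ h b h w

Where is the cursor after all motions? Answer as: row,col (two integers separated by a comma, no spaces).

Answer: 0,15

Derivation:
After 1 (k): row=0 col=0 char='b'
After 2 (h): row=0 col=0 char='b'
After 3 (w): row=0 col=6 char='s'
After 4 (k): row=0 col=6 char='s'
After 5 ($): row=0 col=18 char='d'
After 6 (h): row=0 col=17 char='l'
After 7 (b): row=0 col=15 char='g'
After 8 (h): row=0 col=14 char='_'
After 9 (w): row=0 col=15 char='g'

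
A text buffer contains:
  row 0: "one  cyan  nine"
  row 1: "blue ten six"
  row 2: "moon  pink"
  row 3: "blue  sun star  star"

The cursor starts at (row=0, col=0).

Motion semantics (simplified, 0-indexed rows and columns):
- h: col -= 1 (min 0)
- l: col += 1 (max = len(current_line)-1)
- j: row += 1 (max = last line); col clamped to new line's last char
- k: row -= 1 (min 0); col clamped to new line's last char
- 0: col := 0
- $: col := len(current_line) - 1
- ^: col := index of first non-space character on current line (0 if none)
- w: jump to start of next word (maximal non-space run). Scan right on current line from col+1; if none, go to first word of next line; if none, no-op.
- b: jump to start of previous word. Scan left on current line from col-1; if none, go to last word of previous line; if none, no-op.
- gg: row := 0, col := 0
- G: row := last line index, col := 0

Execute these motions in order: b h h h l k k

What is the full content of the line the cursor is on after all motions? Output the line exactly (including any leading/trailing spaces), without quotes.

After 1 (b): row=0 col=0 char='o'
After 2 (h): row=0 col=0 char='o'
After 3 (h): row=0 col=0 char='o'
After 4 (h): row=0 col=0 char='o'
After 5 (l): row=0 col=1 char='n'
After 6 (k): row=0 col=1 char='n'
After 7 (k): row=0 col=1 char='n'

Answer: one  cyan  nine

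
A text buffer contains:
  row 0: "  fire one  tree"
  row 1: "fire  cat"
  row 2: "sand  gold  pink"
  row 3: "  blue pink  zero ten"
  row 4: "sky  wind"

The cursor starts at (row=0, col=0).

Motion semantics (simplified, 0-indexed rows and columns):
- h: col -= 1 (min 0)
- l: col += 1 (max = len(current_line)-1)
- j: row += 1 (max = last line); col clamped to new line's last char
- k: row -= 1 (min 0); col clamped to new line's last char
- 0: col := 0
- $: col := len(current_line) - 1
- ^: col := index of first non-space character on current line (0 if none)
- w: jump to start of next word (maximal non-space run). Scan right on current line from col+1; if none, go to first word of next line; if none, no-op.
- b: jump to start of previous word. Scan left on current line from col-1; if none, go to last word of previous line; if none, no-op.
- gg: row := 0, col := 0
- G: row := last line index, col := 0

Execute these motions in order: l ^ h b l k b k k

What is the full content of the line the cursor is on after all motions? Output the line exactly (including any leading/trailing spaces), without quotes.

After 1 (l): row=0 col=1 char='_'
After 2 (^): row=0 col=2 char='f'
After 3 (h): row=0 col=1 char='_'
After 4 (b): row=0 col=1 char='_'
After 5 (l): row=0 col=2 char='f'
After 6 (k): row=0 col=2 char='f'
After 7 (b): row=0 col=2 char='f'
After 8 (k): row=0 col=2 char='f'
After 9 (k): row=0 col=2 char='f'

Answer:   fire one  tree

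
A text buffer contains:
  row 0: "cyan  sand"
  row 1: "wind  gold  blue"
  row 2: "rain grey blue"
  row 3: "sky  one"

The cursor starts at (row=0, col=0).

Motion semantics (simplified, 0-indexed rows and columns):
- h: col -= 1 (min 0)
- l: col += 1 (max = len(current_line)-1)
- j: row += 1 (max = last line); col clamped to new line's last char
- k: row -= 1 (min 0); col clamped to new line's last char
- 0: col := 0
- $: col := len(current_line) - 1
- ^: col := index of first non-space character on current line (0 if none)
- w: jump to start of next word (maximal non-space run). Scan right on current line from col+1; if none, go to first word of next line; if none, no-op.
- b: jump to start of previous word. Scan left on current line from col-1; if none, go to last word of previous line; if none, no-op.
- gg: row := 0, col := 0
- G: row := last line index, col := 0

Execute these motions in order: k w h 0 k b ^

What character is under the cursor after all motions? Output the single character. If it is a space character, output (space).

After 1 (k): row=0 col=0 char='c'
After 2 (w): row=0 col=6 char='s'
After 3 (h): row=0 col=5 char='_'
After 4 (0): row=0 col=0 char='c'
After 5 (k): row=0 col=0 char='c'
After 6 (b): row=0 col=0 char='c'
After 7 (^): row=0 col=0 char='c'

Answer: c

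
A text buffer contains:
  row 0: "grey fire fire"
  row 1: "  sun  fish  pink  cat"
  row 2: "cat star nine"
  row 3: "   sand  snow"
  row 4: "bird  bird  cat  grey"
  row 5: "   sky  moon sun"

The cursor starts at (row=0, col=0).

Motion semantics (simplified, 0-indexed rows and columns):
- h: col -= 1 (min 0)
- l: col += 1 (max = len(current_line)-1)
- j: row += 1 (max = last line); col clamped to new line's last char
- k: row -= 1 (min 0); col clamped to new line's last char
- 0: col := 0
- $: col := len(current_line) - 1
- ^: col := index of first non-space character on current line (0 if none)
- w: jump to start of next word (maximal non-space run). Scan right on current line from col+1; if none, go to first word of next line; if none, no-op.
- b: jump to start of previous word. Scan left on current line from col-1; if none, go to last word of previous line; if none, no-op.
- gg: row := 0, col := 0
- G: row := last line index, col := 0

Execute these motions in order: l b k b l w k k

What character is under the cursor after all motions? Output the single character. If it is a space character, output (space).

Answer: f

Derivation:
After 1 (l): row=0 col=1 char='r'
After 2 (b): row=0 col=0 char='g'
After 3 (k): row=0 col=0 char='g'
After 4 (b): row=0 col=0 char='g'
After 5 (l): row=0 col=1 char='r'
After 6 (w): row=0 col=5 char='f'
After 7 (k): row=0 col=5 char='f'
After 8 (k): row=0 col=5 char='f'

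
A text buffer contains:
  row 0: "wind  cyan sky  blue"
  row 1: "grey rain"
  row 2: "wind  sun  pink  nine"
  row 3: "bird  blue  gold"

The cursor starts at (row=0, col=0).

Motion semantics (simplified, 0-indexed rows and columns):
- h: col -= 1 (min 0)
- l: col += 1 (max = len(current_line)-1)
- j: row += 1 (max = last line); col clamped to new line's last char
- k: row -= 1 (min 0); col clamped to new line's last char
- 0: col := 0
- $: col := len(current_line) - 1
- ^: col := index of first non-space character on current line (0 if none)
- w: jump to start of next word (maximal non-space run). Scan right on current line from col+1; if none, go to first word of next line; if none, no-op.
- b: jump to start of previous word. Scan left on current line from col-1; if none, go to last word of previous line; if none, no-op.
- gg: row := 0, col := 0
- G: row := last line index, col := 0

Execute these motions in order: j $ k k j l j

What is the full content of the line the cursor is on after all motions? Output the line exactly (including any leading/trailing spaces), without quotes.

Answer: wind  sun  pink  nine

Derivation:
After 1 (j): row=1 col=0 char='g'
After 2 ($): row=1 col=8 char='n'
After 3 (k): row=0 col=8 char='a'
After 4 (k): row=0 col=8 char='a'
After 5 (j): row=1 col=8 char='n'
After 6 (l): row=1 col=8 char='n'
After 7 (j): row=2 col=8 char='n'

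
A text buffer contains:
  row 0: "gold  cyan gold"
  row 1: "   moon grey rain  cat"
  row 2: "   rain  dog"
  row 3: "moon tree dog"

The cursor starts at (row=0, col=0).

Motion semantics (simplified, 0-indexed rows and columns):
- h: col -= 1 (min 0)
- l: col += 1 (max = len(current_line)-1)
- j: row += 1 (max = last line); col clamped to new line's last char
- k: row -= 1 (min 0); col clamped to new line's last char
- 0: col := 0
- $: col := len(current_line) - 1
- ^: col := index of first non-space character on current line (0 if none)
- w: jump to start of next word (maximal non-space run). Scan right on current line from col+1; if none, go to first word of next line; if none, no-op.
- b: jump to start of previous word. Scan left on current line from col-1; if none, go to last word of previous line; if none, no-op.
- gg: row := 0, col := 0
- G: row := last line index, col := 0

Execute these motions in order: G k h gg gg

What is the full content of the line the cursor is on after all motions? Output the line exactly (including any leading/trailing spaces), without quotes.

After 1 (G): row=3 col=0 char='m'
After 2 (k): row=2 col=0 char='_'
After 3 (h): row=2 col=0 char='_'
After 4 (gg): row=0 col=0 char='g'
After 5 (gg): row=0 col=0 char='g'

Answer: gold  cyan gold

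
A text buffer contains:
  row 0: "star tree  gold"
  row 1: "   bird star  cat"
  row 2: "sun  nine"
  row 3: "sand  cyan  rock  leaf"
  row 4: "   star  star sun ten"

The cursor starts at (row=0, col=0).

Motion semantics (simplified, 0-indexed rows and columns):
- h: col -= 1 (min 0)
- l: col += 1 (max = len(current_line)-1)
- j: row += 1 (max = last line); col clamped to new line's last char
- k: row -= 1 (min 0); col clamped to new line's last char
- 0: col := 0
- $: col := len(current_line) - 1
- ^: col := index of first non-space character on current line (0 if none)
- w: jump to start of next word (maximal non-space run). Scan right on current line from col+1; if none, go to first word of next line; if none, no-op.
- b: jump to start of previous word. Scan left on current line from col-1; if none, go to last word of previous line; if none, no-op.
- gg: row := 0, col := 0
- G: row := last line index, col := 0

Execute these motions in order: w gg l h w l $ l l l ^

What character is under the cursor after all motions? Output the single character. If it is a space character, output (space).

After 1 (w): row=0 col=5 char='t'
After 2 (gg): row=0 col=0 char='s'
After 3 (l): row=0 col=1 char='t'
After 4 (h): row=0 col=0 char='s'
After 5 (w): row=0 col=5 char='t'
After 6 (l): row=0 col=6 char='r'
After 7 ($): row=0 col=14 char='d'
After 8 (l): row=0 col=14 char='d'
After 9 (l): row=0 col=14 char='d'
After 10 (l): row=0 col=14 char='d'
After 11 (^): row=0 col=0 char='s'

Answer: s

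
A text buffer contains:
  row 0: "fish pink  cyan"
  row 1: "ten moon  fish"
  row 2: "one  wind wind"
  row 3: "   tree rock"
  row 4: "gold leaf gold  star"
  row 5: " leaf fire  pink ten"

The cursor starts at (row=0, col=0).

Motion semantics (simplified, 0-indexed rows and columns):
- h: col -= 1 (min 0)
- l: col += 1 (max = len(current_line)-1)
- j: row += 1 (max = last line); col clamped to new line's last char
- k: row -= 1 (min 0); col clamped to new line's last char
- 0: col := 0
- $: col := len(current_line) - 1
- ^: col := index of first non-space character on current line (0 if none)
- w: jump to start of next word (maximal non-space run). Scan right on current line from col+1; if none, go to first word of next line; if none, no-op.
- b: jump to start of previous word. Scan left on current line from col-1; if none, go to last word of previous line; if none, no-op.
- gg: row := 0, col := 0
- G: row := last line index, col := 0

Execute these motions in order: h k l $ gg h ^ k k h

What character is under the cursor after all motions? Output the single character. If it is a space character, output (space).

Answer: f

Derivation:
After 1 (h): row=0 col=0 char='f'
After 2 (k): row=0 col=0 char='f'
After 3 (l): row=0 col=1 char='i'
After 4 ($): row=0 col=14 char='n'
After 5 (gg): row=0 col=0 char='f'
After 6 (h): row=0 col=0 char='f'
After 7 (^): row=0 col=0 char='f'
After 8 (k): row=0 col=0 char='f'
After 9 (k): row=0 col=0 char='f'
After 10 (h): row=0 col=0 char='f'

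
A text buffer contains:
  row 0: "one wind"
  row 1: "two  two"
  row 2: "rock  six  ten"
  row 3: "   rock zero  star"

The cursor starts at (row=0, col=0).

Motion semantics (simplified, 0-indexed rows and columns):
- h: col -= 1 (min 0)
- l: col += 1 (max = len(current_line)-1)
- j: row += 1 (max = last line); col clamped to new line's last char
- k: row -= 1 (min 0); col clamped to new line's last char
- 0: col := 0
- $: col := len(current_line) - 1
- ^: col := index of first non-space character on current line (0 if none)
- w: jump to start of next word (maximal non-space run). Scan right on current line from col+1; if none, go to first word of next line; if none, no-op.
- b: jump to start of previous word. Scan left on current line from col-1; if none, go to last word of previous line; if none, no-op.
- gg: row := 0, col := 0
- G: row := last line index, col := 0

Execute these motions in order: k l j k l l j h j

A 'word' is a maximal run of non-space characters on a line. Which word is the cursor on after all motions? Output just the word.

After 1 (k): row=0 col=0 char='o'
After 2 (l): row=0 col=1 char='n'
After 3 (j): row=1 col=1 char='w'
After 4 (k): row=0 col=1 char='n'
After 5 (l): row=0 col=2 char='e'
After 6 (l): row=0 col=3 char='_'
After 7 (j): row=1 col=3 char='_'
After 8 (h): row=1 col=2 char='o'
After 9 (j): row=2 col=2 char='c'

Answer: rock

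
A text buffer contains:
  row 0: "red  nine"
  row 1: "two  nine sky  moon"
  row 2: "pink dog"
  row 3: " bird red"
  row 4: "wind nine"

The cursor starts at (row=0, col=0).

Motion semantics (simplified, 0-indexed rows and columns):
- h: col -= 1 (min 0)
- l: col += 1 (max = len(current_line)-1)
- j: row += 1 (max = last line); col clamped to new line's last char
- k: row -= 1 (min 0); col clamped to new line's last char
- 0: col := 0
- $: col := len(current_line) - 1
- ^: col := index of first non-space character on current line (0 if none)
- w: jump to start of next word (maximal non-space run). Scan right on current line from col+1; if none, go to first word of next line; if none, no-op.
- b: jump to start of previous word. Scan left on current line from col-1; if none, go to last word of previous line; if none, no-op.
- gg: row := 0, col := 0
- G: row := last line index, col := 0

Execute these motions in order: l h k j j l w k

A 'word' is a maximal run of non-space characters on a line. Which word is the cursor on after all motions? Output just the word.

After 1 (l): row=0 col=1 char='e'
After 2 (h): row=0 col=0 char='r'
After 3 (k): row=0 col=0 char='r'
After 4 (j): row=1 col=0 char='t'
After 5 (j): row=2 col=0 char='p'
After 6 (l): row=2 col=1 char='i'
After 7 (w): row=2 col=5 char='d'
After 8 (k): row=1 col=5 char='n'

Answer: nine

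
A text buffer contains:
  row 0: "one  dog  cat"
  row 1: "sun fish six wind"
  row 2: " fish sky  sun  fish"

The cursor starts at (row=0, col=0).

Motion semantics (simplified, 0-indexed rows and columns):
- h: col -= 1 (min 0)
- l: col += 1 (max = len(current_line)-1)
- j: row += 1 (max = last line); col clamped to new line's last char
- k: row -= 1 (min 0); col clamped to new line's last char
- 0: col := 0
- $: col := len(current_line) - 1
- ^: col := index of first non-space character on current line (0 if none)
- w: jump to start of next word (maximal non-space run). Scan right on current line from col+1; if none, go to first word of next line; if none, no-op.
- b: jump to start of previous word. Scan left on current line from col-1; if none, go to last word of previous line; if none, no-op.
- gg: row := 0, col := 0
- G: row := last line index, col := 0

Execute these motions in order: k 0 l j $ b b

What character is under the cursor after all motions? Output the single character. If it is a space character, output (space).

Answer: s

Derivation:
After 1 (k): row=0 col=0 char='o'
After 2 (0): row=0 col=0 char='o'
After 3 (l): row=0 col=1 char='n'
After 4 (j): row=1 col=1 char='u'
After 5 ($): row=1 col=16 char='d'
After 6 (b): row=1 col=13 char='w'
After 7 (b): row=1 col=9 char='s'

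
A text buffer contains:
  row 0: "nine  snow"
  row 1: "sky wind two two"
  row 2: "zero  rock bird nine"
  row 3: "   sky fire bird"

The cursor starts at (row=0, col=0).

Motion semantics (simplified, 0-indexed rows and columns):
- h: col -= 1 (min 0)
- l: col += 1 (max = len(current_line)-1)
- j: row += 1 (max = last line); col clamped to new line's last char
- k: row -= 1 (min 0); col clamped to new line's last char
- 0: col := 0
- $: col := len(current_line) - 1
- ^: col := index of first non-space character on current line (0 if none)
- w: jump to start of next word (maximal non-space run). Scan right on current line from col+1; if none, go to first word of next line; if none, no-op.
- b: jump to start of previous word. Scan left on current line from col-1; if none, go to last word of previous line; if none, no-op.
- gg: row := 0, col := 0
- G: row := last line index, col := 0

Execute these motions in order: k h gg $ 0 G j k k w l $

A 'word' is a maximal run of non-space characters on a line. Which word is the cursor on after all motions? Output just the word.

After 1 (k): row=0 col=0 char='n'
After 2 (h): row=0 col=0 char='n'
After 3 (gg): row=0 col=0 char='n'
After 4 ($): row=0 col=9 char='w'
After 5 (0): row=0 col=0 char='n'
After 6 (G): row=3 col=0 char='_'
After 7 (j): row=3 col=0 char='_'
After 8 (k): row=2 col=0 char='z'
After 9 (k): row=1 col=0 char='s'
After 10 (w): row=1 col=4 char='w'
After 11 (l): row=1 col=5 char='i'
After 12 ($): row=1 col=15 char='o'

Answer: two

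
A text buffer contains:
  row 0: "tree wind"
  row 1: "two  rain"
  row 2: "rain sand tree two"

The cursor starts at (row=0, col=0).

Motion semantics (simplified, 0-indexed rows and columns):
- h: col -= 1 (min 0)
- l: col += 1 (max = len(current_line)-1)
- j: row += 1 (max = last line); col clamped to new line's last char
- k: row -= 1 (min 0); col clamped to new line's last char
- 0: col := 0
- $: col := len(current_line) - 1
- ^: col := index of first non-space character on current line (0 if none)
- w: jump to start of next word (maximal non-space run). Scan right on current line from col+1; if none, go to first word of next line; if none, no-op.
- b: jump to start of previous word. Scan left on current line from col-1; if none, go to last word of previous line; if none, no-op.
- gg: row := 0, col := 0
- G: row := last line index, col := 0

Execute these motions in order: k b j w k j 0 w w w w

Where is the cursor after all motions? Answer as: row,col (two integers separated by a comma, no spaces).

Answer: 2,10

Derivation:
After 1 (k): row=0 col=0 char='t'
After 2 (b): row=0 col=0 char='t'
After 3 (j): row=1 col=0 char='t'
After 4 (w): row=1 col=5 char='r'
After 5 (k): row=0 col=5 char='w'
After 6 (j): row=1 col=5 char='r'
After 7 (0): row=1 col=0 char='t'
After 8 (w): row=1 col=5 char='r'
After 9 (w): row=2 col=0 char='r'
After 10 (w): row=2 col=5 char='s'
After 11 (w): row=2 col=10 char='t'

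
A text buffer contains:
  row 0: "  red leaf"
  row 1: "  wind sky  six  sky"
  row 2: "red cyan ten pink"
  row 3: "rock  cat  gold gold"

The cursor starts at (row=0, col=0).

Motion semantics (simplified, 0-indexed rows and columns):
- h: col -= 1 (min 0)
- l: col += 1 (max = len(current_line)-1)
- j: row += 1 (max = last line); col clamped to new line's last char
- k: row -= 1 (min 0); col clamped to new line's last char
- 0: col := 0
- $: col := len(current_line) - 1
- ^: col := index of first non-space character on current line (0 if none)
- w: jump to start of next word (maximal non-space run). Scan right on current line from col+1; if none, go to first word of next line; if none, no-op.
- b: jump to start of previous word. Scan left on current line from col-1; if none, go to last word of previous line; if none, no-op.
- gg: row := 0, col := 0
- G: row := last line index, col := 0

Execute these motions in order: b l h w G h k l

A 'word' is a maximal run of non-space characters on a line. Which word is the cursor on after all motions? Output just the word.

Answer: red

Derivation:
After 1 (b): row=0 col=0 char='_'
After 2 (l): row=0 col=1 char='_'
After 3 (h): row=0 col=0 char='_'
After 4 (w): row=0 col=2 char='r'
After 5 (G): row=3 col=0 char='r'
After 6 (h): row=3 col=0 char='r'
After 7 (k): row=2 col=0 char='r'
After 8 (l): row=2 col=1 char='e'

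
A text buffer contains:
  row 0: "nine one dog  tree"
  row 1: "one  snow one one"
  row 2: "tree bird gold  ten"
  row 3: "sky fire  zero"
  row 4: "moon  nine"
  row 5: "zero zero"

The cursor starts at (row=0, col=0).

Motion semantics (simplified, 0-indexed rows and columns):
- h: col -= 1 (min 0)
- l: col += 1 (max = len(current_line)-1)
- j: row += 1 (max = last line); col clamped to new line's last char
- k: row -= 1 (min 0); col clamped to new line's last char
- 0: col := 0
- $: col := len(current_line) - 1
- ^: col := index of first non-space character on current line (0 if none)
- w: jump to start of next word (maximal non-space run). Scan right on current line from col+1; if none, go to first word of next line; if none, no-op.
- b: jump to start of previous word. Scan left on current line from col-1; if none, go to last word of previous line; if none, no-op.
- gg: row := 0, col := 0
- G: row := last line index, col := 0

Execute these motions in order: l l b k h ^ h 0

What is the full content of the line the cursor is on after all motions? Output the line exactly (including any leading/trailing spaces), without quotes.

Answer: nine one dog  tree

Derivation:
After 1 (l): row=0 col=1 char='i'
After 2 (l): row=0 col=2 char='n'
After 3 (b): row=0 col=0 char='n'
After 4 (k): row=0 col=0 char='n'
After 5 (h): row=0 col=0 char='n'
After 6 (^): row=0 col=0 char='n'
After 7 (h): row=0 col=0 char='n'
After 8 (0): row=0 col=0 char='n'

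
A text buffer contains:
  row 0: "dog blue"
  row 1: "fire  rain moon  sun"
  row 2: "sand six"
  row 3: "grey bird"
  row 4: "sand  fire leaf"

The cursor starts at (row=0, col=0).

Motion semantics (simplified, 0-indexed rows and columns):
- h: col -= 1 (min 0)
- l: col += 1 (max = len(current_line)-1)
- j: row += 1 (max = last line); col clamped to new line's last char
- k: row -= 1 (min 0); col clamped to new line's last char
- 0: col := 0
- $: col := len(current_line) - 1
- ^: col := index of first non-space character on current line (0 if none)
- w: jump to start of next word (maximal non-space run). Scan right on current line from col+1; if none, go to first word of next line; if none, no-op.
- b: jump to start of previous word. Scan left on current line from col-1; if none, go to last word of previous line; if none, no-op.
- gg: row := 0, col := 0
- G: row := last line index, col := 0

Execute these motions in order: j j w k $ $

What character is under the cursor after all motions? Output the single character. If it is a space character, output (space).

After 1 (j): row=1 col=0 char='f'
After 2 (j): row=2 col=0 char='s'
After 3 (w): row=2 col=5 char='s'
After 4 (k): row=1 col=5 char='_'
After 5 ($): row=1 col=19 char='n'
After 6 ($): row=1 col=19 char='n'

Answer: n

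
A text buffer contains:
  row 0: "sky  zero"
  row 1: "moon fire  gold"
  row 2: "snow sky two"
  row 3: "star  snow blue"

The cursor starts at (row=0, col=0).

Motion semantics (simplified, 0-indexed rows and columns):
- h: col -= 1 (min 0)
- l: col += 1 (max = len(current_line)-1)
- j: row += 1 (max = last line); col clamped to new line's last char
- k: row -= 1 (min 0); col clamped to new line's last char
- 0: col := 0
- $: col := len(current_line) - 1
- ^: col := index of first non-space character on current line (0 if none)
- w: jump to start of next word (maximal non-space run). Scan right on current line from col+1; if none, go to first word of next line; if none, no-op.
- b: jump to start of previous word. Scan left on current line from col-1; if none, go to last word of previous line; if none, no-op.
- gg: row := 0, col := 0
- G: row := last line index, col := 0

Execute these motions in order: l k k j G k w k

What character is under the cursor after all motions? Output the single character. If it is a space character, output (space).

After 1 (l): row=0 col=1 char='k'
After 2 (k): row=0 col=1 char='k'
After 3 (k): row=0 col=1 char='k'
After 4 (j): row=1 col=1 char='o'
After 5 (G): row=3 col=0 char='s'
After 6 (k): row=2 col=0 char='s'
After 7 (w): row=2 col=5 char='s'
After 8 (k): row=1 col=5 char='f'

Answer: f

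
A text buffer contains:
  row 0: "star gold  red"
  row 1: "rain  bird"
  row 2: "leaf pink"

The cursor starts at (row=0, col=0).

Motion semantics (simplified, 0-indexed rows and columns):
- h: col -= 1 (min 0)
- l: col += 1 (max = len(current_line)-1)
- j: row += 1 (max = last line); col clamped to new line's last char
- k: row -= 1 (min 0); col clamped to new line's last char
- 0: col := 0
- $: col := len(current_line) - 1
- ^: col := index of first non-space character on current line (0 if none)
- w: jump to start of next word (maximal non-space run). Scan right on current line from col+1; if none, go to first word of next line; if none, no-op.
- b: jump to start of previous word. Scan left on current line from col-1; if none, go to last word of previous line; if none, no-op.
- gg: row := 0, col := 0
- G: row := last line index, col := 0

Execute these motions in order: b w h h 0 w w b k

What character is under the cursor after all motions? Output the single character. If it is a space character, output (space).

Answer: g

Derivation:
After 1 (b): row=0 col=0 char='s'
After 2 (w): row=0 col=5 char='g'
After 3 (h): row=0 col=4 char='_'
After 4 (h): row=0 col=3 char='r'
After 5 (0): row=0 col=0 char='s'
After 6 (w): row=0 col=5 char='g'
After 7 (w): row=0 col=11 char='r'
After 8 (b): row=0 col=5 char='g'
After 9 (k): row=0 col=5 char='g'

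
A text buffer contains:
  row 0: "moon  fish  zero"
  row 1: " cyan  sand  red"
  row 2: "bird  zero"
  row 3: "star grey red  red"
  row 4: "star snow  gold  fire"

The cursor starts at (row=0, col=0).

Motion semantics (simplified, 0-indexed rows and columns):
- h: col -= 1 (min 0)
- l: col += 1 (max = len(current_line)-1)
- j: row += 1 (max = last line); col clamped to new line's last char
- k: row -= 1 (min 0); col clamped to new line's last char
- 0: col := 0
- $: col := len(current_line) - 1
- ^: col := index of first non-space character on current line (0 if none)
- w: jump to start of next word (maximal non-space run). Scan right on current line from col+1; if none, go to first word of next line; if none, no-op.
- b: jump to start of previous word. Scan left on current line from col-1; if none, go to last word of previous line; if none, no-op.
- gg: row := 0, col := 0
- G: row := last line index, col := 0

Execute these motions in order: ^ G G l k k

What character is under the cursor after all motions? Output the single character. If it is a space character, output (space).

After 1 (^): row=0 col=0 char='m'
After 2 (G): row=4 col=0 char='s'
After 3 (G): row=4 col=0 char='s'
After 4 (l): row=4 col=1 char='t'
After 5 (k): row=3 col=1 char='t'
After 6 (k): row=2 col=1 char='i'

Answer: i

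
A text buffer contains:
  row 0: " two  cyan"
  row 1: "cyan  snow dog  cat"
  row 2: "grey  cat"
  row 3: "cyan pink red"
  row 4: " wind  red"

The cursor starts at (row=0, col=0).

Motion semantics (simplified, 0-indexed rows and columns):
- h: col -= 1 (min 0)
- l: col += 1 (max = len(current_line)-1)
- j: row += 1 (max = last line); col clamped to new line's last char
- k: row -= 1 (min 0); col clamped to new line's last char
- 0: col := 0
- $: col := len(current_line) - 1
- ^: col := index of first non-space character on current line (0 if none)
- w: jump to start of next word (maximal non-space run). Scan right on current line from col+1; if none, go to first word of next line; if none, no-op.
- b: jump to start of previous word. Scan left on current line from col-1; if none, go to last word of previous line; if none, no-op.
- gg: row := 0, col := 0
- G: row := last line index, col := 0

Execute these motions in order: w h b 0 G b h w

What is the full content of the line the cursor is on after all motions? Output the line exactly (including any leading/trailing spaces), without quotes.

Answer: cyan pink red

Derivation:
After 1 (w): row=0 col=1 char='t'
After 2 (h): row=0 col=0 char='_'
After 3 (b): row=0 col=0 char='_'
After 4 (0): row=0 col=0 char='_'
After 5 (G): row=4 col=0 char='_'
After 6 (b): row=3 col=10 char='r'
After 7 (h): row=3 col=9 char='_'
After 8 (w): row=3 col=10 char='r'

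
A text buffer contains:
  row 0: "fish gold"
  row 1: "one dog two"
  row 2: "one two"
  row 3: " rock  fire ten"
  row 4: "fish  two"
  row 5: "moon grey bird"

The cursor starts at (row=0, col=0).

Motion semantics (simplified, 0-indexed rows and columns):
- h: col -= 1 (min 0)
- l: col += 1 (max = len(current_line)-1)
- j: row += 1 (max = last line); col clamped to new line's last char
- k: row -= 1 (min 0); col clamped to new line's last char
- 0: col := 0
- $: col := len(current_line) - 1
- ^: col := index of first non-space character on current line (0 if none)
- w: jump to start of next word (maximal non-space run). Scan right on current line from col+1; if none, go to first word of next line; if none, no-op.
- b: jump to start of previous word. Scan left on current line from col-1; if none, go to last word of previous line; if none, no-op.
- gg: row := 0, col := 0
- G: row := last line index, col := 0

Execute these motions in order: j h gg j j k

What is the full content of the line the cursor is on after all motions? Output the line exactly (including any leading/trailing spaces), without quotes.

Answer: one dog two

Derivation:
After 1 (j): row=1 col=0 char='o'
After 2 (h): row=1 col=0 char='o'
After 3 (gg): row=0 col=0 char='f'
After 4 (j): row=1 col=0 char='o'
After 5 (j): row=2 col=0 char='o'
After 6 (k): row=1 col=0 char='o'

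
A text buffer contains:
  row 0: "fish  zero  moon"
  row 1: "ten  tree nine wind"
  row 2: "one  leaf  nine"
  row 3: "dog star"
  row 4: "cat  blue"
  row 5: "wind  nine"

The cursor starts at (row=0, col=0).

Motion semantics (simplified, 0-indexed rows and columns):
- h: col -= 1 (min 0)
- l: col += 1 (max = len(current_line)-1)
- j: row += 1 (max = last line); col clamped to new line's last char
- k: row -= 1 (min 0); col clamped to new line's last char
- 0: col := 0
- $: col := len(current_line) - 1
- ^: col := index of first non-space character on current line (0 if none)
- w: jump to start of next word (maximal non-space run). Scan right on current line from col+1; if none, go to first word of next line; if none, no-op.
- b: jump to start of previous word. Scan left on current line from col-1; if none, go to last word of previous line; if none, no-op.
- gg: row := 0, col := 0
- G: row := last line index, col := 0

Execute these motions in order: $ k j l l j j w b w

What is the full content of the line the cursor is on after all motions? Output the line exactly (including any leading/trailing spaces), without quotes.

After 1 ($): row=0 col=15 char='n'
After 2 (k): row=0 col=15 char='n'
After 3 (j): row=1 col=15 char='w'
After 4 (l): row=1 col=16 char='i'
After 5 (l): row=1 col=17 char='n'
After 6 (j): row=2 col=14 char='e'
After 7 (j): row=3 col=7 char='r'
After 8 (w): row=4 col=0 char='c'
After 9 (b): row=3 col=4 char='s'
After 10 (w): row=4 col=0 char='c'

Answer: cat  blue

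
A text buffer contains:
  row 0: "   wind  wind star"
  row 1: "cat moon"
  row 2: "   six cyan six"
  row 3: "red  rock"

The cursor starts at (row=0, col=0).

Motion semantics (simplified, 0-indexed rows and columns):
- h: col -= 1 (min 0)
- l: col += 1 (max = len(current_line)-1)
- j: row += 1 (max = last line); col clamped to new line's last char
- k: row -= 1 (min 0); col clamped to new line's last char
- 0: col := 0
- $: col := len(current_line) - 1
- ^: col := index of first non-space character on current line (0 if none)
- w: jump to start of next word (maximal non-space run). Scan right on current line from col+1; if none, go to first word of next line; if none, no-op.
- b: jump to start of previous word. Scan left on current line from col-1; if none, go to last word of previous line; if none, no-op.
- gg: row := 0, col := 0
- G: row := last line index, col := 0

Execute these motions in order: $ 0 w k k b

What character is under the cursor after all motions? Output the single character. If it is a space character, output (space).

After 1 ($): row=0 col=17 char='r'
After 2 (0): row=0 col=0 char='_'
After 3 (w): row=0 col=3 char='w'
After 4 (k): row=0 col=3 char='w'
After 5 (k): row=0 col=3 char='w'
After 6 (b): row=0 col=3 char='w'

Answer: w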